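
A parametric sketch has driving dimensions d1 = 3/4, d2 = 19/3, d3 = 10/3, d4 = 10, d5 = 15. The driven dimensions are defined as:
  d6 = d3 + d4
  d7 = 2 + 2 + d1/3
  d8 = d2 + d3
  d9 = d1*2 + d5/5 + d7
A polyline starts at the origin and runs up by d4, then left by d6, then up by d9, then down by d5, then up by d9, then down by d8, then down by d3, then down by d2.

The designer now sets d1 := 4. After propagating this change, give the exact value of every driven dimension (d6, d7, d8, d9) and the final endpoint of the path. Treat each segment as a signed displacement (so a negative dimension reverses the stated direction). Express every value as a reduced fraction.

Apply edit: d1 := 4
  d6 = d3 + d4 = 40/3
  d7 = 2 + 2 + d1/3 = 16/3
  d8 = d2 + d3 = 29/3
  d9 = d1*2 + d5/5 + d7 = 49/3
Walk from origin (0, 0):
  seg 1: up by d4 = 10 → (0, 10)
  seg 2: left by d6 = 40/3 → (-40/3, 10)
  seg 3: up by d9 = 49/3 → (-40/3, 79/3)
  seg 4: down by d5 = 15 → (-40/3, 34/3)
  seg 5: up by d9 = 49/3 → (-40/3, 83/3)
  seg 6: down by d8 = 29/3 → (-40/3, 18)
  seg 7: down by d3 = 10/3 → (-40/3, 44/3)
  seg 8: down by d2 = 19/3 → (-40/3, 25/3)

d6 = 40/3
d7 = 16/3
d8 = 29/3
d9 = 49/3
endpoint = (-40/3, 25/3)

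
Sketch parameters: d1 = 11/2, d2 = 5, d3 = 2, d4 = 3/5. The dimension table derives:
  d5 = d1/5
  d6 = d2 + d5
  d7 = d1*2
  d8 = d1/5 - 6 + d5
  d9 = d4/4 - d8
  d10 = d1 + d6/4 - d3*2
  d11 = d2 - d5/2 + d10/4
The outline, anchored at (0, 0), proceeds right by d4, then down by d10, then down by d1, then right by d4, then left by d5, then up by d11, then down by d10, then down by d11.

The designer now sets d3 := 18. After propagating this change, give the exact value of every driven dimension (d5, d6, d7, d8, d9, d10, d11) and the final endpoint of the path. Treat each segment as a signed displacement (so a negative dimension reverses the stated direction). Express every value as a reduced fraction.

d5 = 11/10
d6 = 61/10
d7 = 11
d8 = -19/5
d9 = 79/20
d10 = -1159/40
d11 = -447/160
endpoint = (1/10, 1049/20)

Apply edit: d3 := 18
  d5 = d1/5 = 11/10
  d6 = d2 + d5 = 61/10
  d7 = d1*2 = 11
  d8 = d1/5 - 6 + d5 = -19/5
  d9 = d4/4 - d8 = 79/20
  d10 = d1 + d6/4 - d3*2 = -1159/40
  d11 = d2 - d5/2 + d10/4 = -447/160
Walk from origin (0, 0):
  seg 1: right by d4 = 3/5 → (3/5, 0)
  seg 2: down by d10 = -1159/40 → (3/5, 1159/40)
  seg 3: down by d1 = 11/2 → (3/5, 939/40)
  seg 4: right by d4 = 3/5 → (6/5, 939/40)
  seg 5: left by d5 = 11/10 → (1/10, 939/40)
  seg 6: up by d11 = -447/160 → (1/10, 3309/160)
  seg 7: down by d10 = -1159/40 → (1/10, 1589/32)
  seg 8: down by d11 = -447/160 → (1/10, 1049/20)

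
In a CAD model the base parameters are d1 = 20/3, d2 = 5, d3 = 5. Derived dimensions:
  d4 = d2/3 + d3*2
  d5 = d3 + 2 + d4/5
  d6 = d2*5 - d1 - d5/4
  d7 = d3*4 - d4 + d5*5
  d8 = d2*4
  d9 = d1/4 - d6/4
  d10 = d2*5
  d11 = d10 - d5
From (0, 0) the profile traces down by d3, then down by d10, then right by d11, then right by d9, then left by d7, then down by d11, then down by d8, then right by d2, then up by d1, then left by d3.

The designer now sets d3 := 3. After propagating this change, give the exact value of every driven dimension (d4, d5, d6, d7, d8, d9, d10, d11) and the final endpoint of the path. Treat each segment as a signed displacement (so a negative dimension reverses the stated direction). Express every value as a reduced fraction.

d4 = 23/3
d5 = 98/15
d6 = 167/10
d7 = 37
d8 = 20
d9 = -301/120
d10 = 25
d11 = 277/15
endpoint = (-457/24, -299/5)

Apply edit: d3 := 3
  d4 = d2/3 + d3*2 = 23/3
  d5 = d3 + 2 + d4/5 = 98/15
  d6 = d2*5 - d1 - d5/4 = 167/10
  d7 = d3*4 - d4 + d5*5 = 37
  d8 = d2*4 = 20
  d9 = d1/4 - d6/4 = -301/120
  d10 = d2*5 = 25
  d11 = d10 - d5 = 277/15
Walk from origin (0, 0):
  seg 1: down by d3 = 3 → (0, -3)
  seg 2: down by d10 = 25 → (0, -28)
  seg 3: right by d11 = 277/15 → (277/15, -28)
  seg 4: right by d9 = -301/120 → (383/24, -28)
  seg 5: left by d7 = 37 → (-505/24, -28)
  seg 6: down by d11 = 277/15 → (-505/24, -697/15)
  seg 7: down by d8 = 20 → (-505/24, -997/15)
  seg 8: right by d2 = 5 → (-385/24, -997/15)
  seg 9: up by d1 = 20/3 → (-385/24, -299/5)
  seg 10: left by d3 = 3 → (-457/24, -299/5)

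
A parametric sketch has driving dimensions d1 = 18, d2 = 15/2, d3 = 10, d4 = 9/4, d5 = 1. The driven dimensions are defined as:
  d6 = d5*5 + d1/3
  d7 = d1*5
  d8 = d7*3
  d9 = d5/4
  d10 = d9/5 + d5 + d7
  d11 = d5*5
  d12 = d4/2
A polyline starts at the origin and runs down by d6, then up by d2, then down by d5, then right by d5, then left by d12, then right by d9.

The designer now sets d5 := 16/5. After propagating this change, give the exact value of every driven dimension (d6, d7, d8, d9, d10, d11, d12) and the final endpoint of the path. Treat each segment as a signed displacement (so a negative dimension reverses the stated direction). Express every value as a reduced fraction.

Apply edit: d5 := 16/5
  d6 = d5*5 + d1/3 = 22
  d7 = d1*5 = 90
  d8 = d7*3 = 270
  d9 = d5/4 = 4/5
  d10 = d9/5 + d5 + d7 = 2334/25
  d11 = d5*5 = 16
  d12 = d4/2 = 9/8
Walk from origin (0, 0):
  seg 1: down by d6 = 22 → (0, -22)
  seg 2: up by d2 = 15/2 → (0, -29/2)
  seg 3: down by d5 = 16/5 → (0, -177/10)
  seg 4: right by d5 = 16/5 → (16/5, -177/10)
  seg 5: left by d12 = 9/8 → (83/40, -177/10)
  seg 6: right by d9 = 4/5 → (23/8, -177/10)

d6 = 22
d7 = 90
d8 = 270
d9 = 4/5
d10 = 2334/25
d11 = 16
d12 = 9/8
endpoint = (23/8, -177/10)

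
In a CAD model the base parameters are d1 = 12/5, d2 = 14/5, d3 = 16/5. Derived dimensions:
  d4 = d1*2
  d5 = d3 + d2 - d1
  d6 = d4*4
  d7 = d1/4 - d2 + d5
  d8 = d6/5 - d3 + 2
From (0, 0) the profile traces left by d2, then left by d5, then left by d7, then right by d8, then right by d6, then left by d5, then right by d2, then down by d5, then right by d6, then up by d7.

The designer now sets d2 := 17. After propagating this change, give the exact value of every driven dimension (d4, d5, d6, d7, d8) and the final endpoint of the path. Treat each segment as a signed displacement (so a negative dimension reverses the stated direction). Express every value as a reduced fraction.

d4 = 24/5
d5 = 89/5
d6 = 96/5
d7 = 7/5
d8 = 66/25
endpoint = (101/25, -82/5)

Apply edit: d2 := 17
  d4 = d1*2 = 24/5
  d5 = d3 + d2 - d1 = 89/5
  d6 = d4*4 = 96/5
  d7 = d1/4 - d2 + d5 = 7/5
  d8 = d6/5 - d3 + 2 = 66/25
Walk from origin (0, 0):
  seg 1: left by d2 = 17 → (-17, 0)
  seg 2: left by d5 = 89/5 → (-174/5, 0)
  seg 3: left by d7 = 7/5 → (-181/5, 0)
  seg 4: right by d8 = 66/25 → (-839/25, 0)
  seg 5: right by d6 = 96/5 → (-359/25, 0)
  seg 6: left by d5 = 89/5 → (-804/25, 0)
  seg 7: right by d2 = 17 → (-379/25, 0)
  seg 8: down by d5 = 89/5 → (-379/25, -89/5)
  seg 9: right by d6 = 96/5 → (101/25, -89/5)
  seg 10: up by d7 = 7/5 → (101/25, -82/5)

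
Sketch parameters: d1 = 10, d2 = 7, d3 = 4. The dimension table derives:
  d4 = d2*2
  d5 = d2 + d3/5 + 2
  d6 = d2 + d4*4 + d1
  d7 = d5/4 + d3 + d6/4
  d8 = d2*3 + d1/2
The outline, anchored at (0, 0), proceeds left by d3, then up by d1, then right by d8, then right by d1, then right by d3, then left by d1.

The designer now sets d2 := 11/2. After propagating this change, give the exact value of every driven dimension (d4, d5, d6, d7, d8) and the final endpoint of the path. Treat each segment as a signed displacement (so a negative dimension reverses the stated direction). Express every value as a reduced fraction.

d4 = 11
d5 = 83/10
d6 = 119/2
d7 = 419/20
d8 = 43/2
endpoint = (43/2, 10)

Apply edit: d2 := 11/2
  d4 = d2*2 = 11
  d5 = d2 + d3/5 + 2 = 83/10
  d6 = d2 + d4*4 + d1 = 119/2
  d7 = d5/4 + d3 + d6/4 = 419/20
  d8 = d2*3 + d1/2 = 43/2
Walk from origin (0, 0):
  seg 1: left by d3 = 4 → (-4, 0)
  seg 2: up by d1 = 10 → (-4, 10)
  seg 3: right by d8 = 43/2 → (35/2, 10)
  seg 4: right by d1 = 10 → (55/2, 10)
  seg 5: right by d3 = 4 → (63/2, 10)
  seg 6: left by d1 = 10 → (43/2, 10)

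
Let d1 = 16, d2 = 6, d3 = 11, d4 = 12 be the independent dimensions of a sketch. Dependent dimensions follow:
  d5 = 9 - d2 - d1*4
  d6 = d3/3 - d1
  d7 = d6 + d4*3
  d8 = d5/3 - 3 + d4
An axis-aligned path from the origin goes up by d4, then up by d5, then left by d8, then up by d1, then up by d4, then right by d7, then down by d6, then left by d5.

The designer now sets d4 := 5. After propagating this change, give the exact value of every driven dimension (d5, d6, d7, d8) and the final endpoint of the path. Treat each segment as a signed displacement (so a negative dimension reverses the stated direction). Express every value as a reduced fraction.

Apply edit: d4 := 5
  d5 = 9 - d2 - d1*4 = -61
  d6 = d3/3 - d1 = -37/3
  d7 = d6 + d4*3 = 8/3
  d8 = d5/3 - 3 + d4 = -55/3
Walk from origin (0, 0):
  seg 1: up by d4 = 5 → (0, 5)
  seg 2: up by d5 = -61 → (0, -56)
  seg 3: left by d8 = -55/3 → (55/3, -56)
  seg 4: up by d1 = 16 → (55/3, -40)
  seg 5: up by d4 = 5 → (55/3, -35)
  seg 6: right by d7 = 8/3 → (21, -35)
  seg 7: down by d6 = -37/3 → (21, -68/3)
  seg 8: left by d5 = -61 → (82, -68/3)

d5 = -61
d6 = -37/3
d7 = 8/3
d8 = -55/3
endpoint = (82, -68/3)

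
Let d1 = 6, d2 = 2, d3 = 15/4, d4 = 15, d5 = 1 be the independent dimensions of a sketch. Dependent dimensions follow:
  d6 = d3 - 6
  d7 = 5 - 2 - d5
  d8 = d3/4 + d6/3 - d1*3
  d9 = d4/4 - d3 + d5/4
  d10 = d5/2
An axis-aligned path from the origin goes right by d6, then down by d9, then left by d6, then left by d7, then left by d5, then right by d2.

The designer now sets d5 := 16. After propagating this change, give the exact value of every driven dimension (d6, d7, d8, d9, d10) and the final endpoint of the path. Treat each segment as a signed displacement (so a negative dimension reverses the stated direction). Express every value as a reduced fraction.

d6 = -9/4
d7 = -13
d8 = -285/16
d9 = 4
d10 = 8
endpoint = (-1, -4)

Apply edit: d5 := 16
  d6 = d3 - 6 = -9/4
  d7 = 5 - 2 - d5 = -13
  d8 = d3/4 + d6/3 - d1*3 = -285/16
  d9 = d4/4 - d3 + d5/4 = 4
  d10 = d5/2 = 8
Walk from origin (0, 0):
  seg 1: right by d6 = -9/4 → (-9/4, 0)
  seg 2: down by d9 = 4 → (-9/4, -4)
  seg 3: left by d6 = -9/4 → (0, -4)
  seg 4: left by d7 = -13 → (13, -4)
  seg 5: left by d5 = 16 → (-3, -4)
  seg 6: right by d2 = 2 → (-1, -4)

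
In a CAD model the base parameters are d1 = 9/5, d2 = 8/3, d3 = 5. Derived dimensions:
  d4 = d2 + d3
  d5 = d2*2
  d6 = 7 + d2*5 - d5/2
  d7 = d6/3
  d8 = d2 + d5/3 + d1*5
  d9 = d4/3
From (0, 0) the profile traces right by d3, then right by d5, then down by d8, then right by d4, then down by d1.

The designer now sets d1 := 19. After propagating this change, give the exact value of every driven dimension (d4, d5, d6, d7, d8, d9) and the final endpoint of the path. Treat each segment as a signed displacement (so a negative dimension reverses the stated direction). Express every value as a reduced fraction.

d4 = 23/3
d5 = 16/3
d6 = 53/3
d7 = 53/9
d8 = 895/9
d9 = 23/9
endpoint = (18, -1066/9)

Apply edit: d1 := 19
  d4 = d2 + d3 = 23/3
  d5 = d2*2 = 16/3
  d6 = 7 + d2*5 - d5/2 = 53/3
  d7 = d6/3 = 53/9
  d8 = d2 + d5/3 + d1*5 = 895/9
  d9 = d4/3 = 23/9
Walk from origin (0, 0):
  seg 1: right by d3 = 5 → (5, 0)
  seg 2: right by d5 = 16/3 → (31/3, 0)
  seg 3: down by d8 = 895/9 → (31/3, -895/9)
  seg 4: right by d4 = 23/3 → (18, -895/9)
  seg 5: down by d1 = 19 → (18, -1066/9)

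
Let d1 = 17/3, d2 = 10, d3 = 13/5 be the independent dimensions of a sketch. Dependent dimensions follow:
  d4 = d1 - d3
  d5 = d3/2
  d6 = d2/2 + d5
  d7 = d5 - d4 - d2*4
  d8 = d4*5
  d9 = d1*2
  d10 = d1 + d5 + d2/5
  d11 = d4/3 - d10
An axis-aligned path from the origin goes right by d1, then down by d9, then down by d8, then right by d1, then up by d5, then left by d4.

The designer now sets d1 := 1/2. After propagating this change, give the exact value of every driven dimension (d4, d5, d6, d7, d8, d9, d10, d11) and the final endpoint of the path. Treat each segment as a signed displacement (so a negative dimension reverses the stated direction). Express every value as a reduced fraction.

d4 = -21/10
d5 = 13/10
d6 = 63/10
d7 = -183/5
d8 = -21/2
d9 = 1
d10 = 19/5
d11 = -9/2
endpoint = (31/10, 54/5)

Apply edit: d1 := 1/2
  d4 = d1 - d3 = -21/10
  d5 = d3/2 = 13/10
  d6 = d2/2 + d5 = 63/10
  d7 = d5 - d4 - d2*4 = -183/5
  d8 = d4*5 = -21/2
  d9 = d1*2 = 1
  d10 = d1 + d5 + d2/5 = 19/5
  d11 = d4/3 - d10 = -9/2
Walk from origin (0, 0):
  seg 1: right by d1 = 1/2 → (1/2, 0)
  seg 2: down by d9 = 1 → (1/2, -1)
  seg 3: down by d8 = -21/2 → (1/2, 19/2)
  seg 4: right by d1 = 1/2 → (1, 19/2)
  seg 5: up by d5 = 13/10 → (1, 54/5)
  seg 6: left by d4 = -21/10 → (31/10, 54/5)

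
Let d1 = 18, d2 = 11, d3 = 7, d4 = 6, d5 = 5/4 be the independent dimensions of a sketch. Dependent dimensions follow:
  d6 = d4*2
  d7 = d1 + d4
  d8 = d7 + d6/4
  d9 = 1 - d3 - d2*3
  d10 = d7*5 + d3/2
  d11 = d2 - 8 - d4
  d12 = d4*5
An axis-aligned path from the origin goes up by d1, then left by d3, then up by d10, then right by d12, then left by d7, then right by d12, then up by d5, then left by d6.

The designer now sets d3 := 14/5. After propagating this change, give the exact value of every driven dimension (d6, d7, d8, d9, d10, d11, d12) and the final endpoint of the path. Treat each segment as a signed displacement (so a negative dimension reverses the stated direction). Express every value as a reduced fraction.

d6 = 12
d7 = 24
d8 = 27
d9 = -174/5
d10 = 607/5
d11 = -3
d12 = 30
endpoint = (106/5, 2813/20)

Apply edit: d3 := 14/5
  d6 = d4*2 = 12
  d7 = d1 + d4 = 24
  d8 = d7 + d6/4 = 27
  d9 = 1 - d3 - d2*3 = -174/5
  d10 = d7*5 + d3/2 = 607/5
  d11 = d2 - 8 - d4 = -3
  d12 = d4*5 = 30
Walk from origin (0, 0):
  seg 1: up by d1 = 18 → (0, 18)
  seg 2: left by d3 = 14/5 → (-14/5, 18)
  seg 3: up by d10 = 607/5 → (-14/5, 697/5)
  seg 4: right by d12 = 30 → (136/5, 697/5)
  seg 5: left by d7 = 24 → (16/5, 697/5)
  seg 6: right by d12 = 30 → (166/5, 697/5)
  seg 7: up by d5 = 5/4 → (166/5, 2813/20)
  seg 8: left by d6 = 12 → (106/5, 2813/20)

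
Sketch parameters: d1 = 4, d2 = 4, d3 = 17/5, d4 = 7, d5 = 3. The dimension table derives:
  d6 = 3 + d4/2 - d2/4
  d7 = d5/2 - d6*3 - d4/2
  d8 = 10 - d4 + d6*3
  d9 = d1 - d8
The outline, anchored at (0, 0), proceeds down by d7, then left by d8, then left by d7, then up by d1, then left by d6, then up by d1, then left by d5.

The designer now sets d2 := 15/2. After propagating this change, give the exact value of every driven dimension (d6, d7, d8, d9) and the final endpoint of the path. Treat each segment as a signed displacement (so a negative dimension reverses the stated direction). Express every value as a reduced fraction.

Apply edit: d2 := 15/2
  d6 = 3 + d4/2 - d2/4 = 37/8
  d7 = d5/2 - d6*3 - d4/2 = -127/8
  d8 = 10 - d4 + d6*3 = 135/8
  d9 = d1 - d8 = -103/8
Walk from origin (0, 0):
  seg 1: down by d7 = -127/8 → (0, 127/8)
  seg 2: left by d8 = 135/8 → (-135/8, 127/8)
  seg 3: left by d7 = -127/8 → (-1, 127/8)
  seg 4: up by d1 = 4 → (-1, 159/8)
  seg 5: left by d6 = 37/8 → (-45/8, 159/8)
  seg 6: up by d1 = 4 → (-45/8, 191/8)
  seg 7: left by d5 = 3 → (-69/8, 191/8)

d6 = 37/8
d7 = -127/8
d8 = 135/8
d9 = -103/8
endpoint = (-69/8, 191/8)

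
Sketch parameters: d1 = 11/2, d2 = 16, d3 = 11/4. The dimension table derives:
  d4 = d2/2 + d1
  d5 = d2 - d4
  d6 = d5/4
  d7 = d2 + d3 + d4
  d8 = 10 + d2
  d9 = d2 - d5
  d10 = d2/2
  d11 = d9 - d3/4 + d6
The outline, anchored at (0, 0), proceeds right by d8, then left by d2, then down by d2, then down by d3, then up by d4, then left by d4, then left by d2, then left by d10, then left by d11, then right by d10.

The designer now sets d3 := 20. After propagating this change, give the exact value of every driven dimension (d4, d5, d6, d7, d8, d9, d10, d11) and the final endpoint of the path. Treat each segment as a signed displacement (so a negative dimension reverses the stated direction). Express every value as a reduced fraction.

Apply edit: d3 := 20
  d4 = d2/2 + d1 = 27/2
  d5 = d2 - d4 = 5/2
  d6 = d5/4 = 5/8
  d7 = d2 + d3 + d4 = 99/2
  d8 = 10 + d2 = 26
  d9 = d2 - d5 = 27/2
  d10 = d2/2 = 8
  d11 = d9 - d3/4 + d6 = 73/8
Walk from origin (0, 0):
  seg 1: right by d8 = 26 → (26, 0)
  seg 2: left by d2 = 16 → (10, 0)
  seg 3: down by d2 = 16 → (10, -16)
  seg 4: down by d3 = 20 → (10, -36)
  seg 5: up by d4 = 27/2 → (10, -45/2)
  seg 6: left by d4 = 27/2 → (-7/2, -45/2)
  seg 7: left by d2 = 16 → (-39/2, -45/2)
  seg 8: left by d10 = 8 → (-55/2, -45/2)
  seg 9: left by d11 = 73/8 → (-293/8, -45/2)
  seg 10: right by d10 = 8 → (-229/8, -45/2)

d4 = 27/2
d5 = 5/2
d6 = 5/8
d7 = 99/2
d8 = 26
d9 = 27/2
d10 = 8
d11 = 73/8
endpoint = (-229/8, -45/2)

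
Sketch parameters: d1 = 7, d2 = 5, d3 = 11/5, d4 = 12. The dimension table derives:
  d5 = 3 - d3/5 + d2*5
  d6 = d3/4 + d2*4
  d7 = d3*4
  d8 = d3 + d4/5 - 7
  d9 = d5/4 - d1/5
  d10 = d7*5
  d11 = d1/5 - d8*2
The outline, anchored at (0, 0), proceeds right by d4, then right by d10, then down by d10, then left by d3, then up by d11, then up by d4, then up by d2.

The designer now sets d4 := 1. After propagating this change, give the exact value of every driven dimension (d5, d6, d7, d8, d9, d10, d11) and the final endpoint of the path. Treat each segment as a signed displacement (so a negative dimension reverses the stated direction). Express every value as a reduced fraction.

d5 = 689/25
d6 = 411/20
d7 = 44/5
d8 = -23/5
d9 = 549/100
d10 = 44
d11 = 53/5
endpoint = (214/5, -137/5)

Apply edit: d4 := 1
  d5 = 3 - d3/5 + d2*5 = 689/25
  d6 = d3/4 + d2*4 = 411/20
  d7 = d3*4 = 44/5
  d8 = d3 + d4/5 - 7 = -23/5
  d9 = d5/4 - d1/5 = 549/100
  d10 = d7*5 = 44
  d11 = d1/5 - d8*2 = 53/5
Walk from origin (0, 0):
  seg 1: right by d4 = 1 → (1, 0)
  seg 2: right by d10 = 44 → (45, 0)
  seg 3: down by d10 = 44 → (45, -44)
  seg 4: left by d3 = 11/5 → (214/5, -44)
  seg 5: up by d11 = 53/5 → (214/5, -167/5)
  seg 6: up by d4 = 1 → (214/5, -162/5)
  seg 7: up by d2 = 5 → (214/5, -137/5)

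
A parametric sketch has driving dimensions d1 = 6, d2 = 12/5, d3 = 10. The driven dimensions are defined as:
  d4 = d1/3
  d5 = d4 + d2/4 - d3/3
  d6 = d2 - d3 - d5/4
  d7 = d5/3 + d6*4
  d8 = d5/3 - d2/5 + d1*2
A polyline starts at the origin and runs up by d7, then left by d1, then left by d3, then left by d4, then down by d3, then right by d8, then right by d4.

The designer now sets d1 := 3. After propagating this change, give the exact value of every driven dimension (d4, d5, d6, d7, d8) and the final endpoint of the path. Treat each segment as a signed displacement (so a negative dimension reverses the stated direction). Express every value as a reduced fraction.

Apply edit: d1 := 3
  d4 = d1/3 = 1
  d5 = d4 + d2/4 - d3/3 = -26/15
  d6 = d2 - d3 - d5/4 = -43/6
  d7 = d5/3 + d6*4 = -1316/45
  d8 = d5/3 - d2/5 + d1*2 = 1112/225
Walk from origin (0, 0):
  seg 1: up by d7 = -1316/45 → (0, -1316/45)
  seg 2: left by d1 = 3 → (-3, -1316/45)
  seg 3: left by d3 = 10 → (-13, -1316/45)
  seg 4: left by d4 = 1 → (-14, -1316/45)
  seg 5: down by d3 = 10 → (-14, -1766/45)
  seg 6: right by d8 = 1112/225 → (-2038/225, -1766/45)
  seg 7: right by d4 = 1 → (-1813/225, -1766/45)

d4 = 1
d5 = -26/15
d6 = -43/6
d7 = -1316/45
d8 = 1112/225
endpoint = (-1813/225, -1766/45)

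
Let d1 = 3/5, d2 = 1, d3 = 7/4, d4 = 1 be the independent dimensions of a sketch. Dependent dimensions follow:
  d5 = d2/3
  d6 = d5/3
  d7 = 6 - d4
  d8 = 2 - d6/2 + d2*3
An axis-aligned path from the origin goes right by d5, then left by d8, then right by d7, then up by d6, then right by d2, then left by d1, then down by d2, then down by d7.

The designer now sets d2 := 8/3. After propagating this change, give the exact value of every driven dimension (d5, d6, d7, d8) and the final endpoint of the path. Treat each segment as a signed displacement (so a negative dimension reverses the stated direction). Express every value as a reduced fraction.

Apply edit: d2 := 8/3
  d5 = d2/3 = 8/9
  d6 = d5/3 = 8/27
  d7 = 6 - d4 = 5
  d8 = 2 - d6/2 + d2*3 = 266/27
Walk from origin (0, 0):
  seg 1: right by d5 = 8/9 → (8/9, 0)
  seg 2: left by d8 = 266/27 → (-242/27, 0)
  seg 3: right by d7 = 5 → (-107/27, 0)
  seg 4: up by d6 = 8/27 → (-107/27, 8/27)
  seg 5: right by d2 = 8/3 → (-35/27, 8/27)
  seg 6: left by d1 = 3/5 → (-256/135, 8/27)
  seg 7: down by d2 = 8/3 → (-256/135, -64/27)
  seg 8: down by d7 = 5 → (-256/135, -199/27)

d5 = 8/9
d6 = 8/27
d7 = 5
d8 = 266/27
endpoint = (-256/135, -199/27)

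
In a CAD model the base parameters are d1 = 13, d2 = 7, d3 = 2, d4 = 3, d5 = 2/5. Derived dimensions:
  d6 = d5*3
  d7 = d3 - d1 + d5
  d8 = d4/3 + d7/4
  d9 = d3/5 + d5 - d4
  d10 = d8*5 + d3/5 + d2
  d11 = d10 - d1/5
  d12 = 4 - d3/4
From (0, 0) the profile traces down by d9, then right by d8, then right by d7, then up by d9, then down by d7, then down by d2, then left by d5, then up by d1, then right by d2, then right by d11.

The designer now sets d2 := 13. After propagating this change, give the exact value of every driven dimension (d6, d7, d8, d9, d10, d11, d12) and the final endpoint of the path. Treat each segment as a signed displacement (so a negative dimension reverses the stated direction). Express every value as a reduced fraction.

Apply edit: d2 := 13
  d6 = d5*3 = 6/5
  d7 = d3 - d1 + d5 = -53/5
  d8 = d4/3 + d7/4 = -33/20
  d9 = d3/5 + d5 - d4 = -11/5
  d10 = d8*5 + d3/5 + d2 = 103/20
  d11 = d10 - d1/5 = 51/20
  d12 = 4 - d3/4 = 7/2
Walk from origin (0, 0):
  seg 1: down by d9 = -11/5 → (0, 11/5)
  seg 2: right by d8 = -33/20 → (-33/20, 11/5)
  seg 3: right by d7 = -53/5 → (-49/4, 11/5)
  seg 4: up by d9 = -11/5 → (-49/4, 0)
  seg 5: down by d7 = -53/5 → (-49/4, 53/5)
  seg 6: down by d2 = 13 → (-49/4, -12/5)
  seg 7: left by d5 = 2/5 → (-253/20, -12/5)
  seg 8: up by d1 = 13 → (-253/20, 53/5)
  seg 9: right by d2 = 13 → (7/20, 53/5)
  seg 10: right by d11 = 51/20 → (29/10, 53/5)

d6 = 6/5
d7 = -53/5
d8 = -33/20
d9 = -11/5
d10 = 103/20
d11 = 51/20
d12 = 7/2
endpoint = (29/10, 53/5)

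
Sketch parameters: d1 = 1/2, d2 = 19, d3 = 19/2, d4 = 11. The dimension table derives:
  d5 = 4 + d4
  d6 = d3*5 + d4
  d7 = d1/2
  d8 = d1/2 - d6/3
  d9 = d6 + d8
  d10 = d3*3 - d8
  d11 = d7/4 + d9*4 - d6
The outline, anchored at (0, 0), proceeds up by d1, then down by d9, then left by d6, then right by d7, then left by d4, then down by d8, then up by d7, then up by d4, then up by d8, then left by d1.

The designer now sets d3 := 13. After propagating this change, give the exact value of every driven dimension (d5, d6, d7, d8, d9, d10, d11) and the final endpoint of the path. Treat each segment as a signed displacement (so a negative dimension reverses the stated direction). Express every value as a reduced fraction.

Apply edit: d3 := 13
  d5 = 4 + d4 = 15
  d6 = d3*5 + d4 = 76
  d7 = d1/2 = 1/4
  d8 = d1/2 - d6/3 = -301/12
  d9 = d6 + d8 = 611/12
  d10 = d3*3 - d8 = 769/12
  d11 = d7/4 + d9*4 - d6 = 6131/48
Walk from origin (0, 0):
  seg 1: up by d1 = 1/2 → (0, 1/2)
  seg 2: down by d9 = 611/12 → (0, -605/12)
  seg 3: left by d6 = 76 → (-76, -605/12)
  seg 4: right by d7 = 1/4 → (-303/4, -605/12)
  seg 5: left by d4 = 11 → (-347/4, -605/12)
  seg 6: down by d8 = -301/12 → (-347/4, -76/3)
  seg 7: up by d7 = 1/4 → (-347/4, -301/12)
  seg 8: up by d4 = 11 → (-347/4, -169/12)
  seg 9: up by d8 = -301/12 → (-347/4, -235/6)
  seg 10: left by d1 = 1/2 → (-349/4, -235/6)

d5 = 15
d6 = 76
d7 = 1/4
d8 = -301/12
d9 = 611/12
d10 = 769/12
d11 = 6131/48
endpoint = (-349/4, -235/6)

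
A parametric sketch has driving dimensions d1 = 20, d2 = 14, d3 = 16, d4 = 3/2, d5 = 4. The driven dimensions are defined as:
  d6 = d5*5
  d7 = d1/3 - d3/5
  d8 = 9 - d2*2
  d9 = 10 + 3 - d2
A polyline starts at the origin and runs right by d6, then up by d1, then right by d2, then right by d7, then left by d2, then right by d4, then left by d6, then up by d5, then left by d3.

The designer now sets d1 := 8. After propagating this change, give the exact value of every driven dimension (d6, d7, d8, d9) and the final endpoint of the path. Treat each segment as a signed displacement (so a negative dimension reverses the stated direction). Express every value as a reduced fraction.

d6 = 20
d7 = -8/15
d8 = -19
d9 = -1
endpoint = (-451/30, 12)

Apply edit: d1 := 8
  d6 = d5*5 = 20
  d7 = d1/3 - d3/5 = -8/15
  d8 = 9 - d2*2 = -19
  d9 = 10 + 3 - d2 = -1
Walk from origin (0, 0):
  seg 1: right by d6 = 20 → (20, 0)
  seg 2: up by d1 = 8 → (20, 8)
  seg 3: right by d2 = 14 → (34, 8)
  seg 4: right by d7 = -8/15 → (502/15, 8)
  seg 5: left by d2 = 14 → (292/15, 8)
  seg 6: right by d4 = 3/2 → (629/30, 8)
  seg 7: left by d6 = 20 → (29/30, 8)
  seg 8: up by d5 = 4 → (29/30, 12)
  seg 9: left by d3 = 16 → (-451/30, 12)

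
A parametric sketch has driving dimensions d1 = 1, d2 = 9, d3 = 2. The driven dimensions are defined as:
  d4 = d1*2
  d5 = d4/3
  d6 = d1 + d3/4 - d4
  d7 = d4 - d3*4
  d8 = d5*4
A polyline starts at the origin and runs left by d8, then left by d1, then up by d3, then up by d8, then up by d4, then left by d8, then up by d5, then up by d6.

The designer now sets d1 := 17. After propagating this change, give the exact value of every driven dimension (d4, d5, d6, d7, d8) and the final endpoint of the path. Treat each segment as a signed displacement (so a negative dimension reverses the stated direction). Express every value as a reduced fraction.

d4 = 34
d5 = 34/3
d6 = -33/2
d7 = 26
d8 = 136/3
endpoint = (-323/3, 457/6)

Apply edit: d1 := 17
  d4 = d1*2 = 34
  d5 = d4/3 = 34/3
  d6 = d1 + d3/4 - d4 = -33/2
  d7 = d4 - d3*4 = 26
  d8 = d5*4 = 136/3
Walk from origin (0, 0):
  seg 1: left by d8 = 136/3 → (-136/3, 0)
  seg 2: left by d1 = 17 → (-187/3, 0)
  seg 3: up by d3 = 2 → (-187/3, 2)
  seg 4: up by d8 = 136/3 → (-187/3, 142/3)
  seg 5: up by d4 = 34 → (-187/3, 244/3)
  seg 6: left by d8 = 136/3 → (-323/3, 244/3)
  seg 7: up by d5 = 34/3 → (-323/3, 278/3)
  seg 8: up by d6 = -33/2 → (-323/3, 457/6)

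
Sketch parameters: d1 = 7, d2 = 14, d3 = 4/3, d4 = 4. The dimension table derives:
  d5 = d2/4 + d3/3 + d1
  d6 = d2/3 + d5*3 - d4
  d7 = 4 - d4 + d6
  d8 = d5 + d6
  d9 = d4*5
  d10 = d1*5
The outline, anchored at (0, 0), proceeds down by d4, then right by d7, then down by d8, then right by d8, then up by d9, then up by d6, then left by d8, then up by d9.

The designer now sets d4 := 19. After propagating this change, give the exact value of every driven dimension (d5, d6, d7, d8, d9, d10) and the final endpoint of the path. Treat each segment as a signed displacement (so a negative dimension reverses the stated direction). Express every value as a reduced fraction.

Apply edit: d4 := 19
  d5 = d2/4 + d3/3 + d1 = 197/18
  d6 = d2/3 + d5*3 - d4 = 37/2
  d7 = 4 - d4 + d6 = 7/2
  d8 = d5 + d6 = 265/9
  d9 = d4*5 = 95
  d10 = d1*5 = 35
Walk from origin (0, 0):
  seg 1: down by d4 = 19 → (0, -19)
  seg 2: right by d7 = 7/2 → (7/2, -19)
  seg 3: down by d8 = 265/9 → (7/2, -436/9)
  seg 4: right by d8 = 265/9 → (593/18, -436/9)
  seg 5: up by d9 = 95 → (593/18, 419/9)
  seg 6: up by d6 = 37/2 → (593/18, 1171/18)
  seg 7: left by d8 = 265/9 → (7/2, 1171/18)
  seg 8: up by d9 = 95 → (7/2, 2881/18)

d5 = 197/18
d6 = 37/2
d7 = 7/2
d8 = 265/9
d9 = 95
d10 = 35
endpoint = (7/2, 2881/18)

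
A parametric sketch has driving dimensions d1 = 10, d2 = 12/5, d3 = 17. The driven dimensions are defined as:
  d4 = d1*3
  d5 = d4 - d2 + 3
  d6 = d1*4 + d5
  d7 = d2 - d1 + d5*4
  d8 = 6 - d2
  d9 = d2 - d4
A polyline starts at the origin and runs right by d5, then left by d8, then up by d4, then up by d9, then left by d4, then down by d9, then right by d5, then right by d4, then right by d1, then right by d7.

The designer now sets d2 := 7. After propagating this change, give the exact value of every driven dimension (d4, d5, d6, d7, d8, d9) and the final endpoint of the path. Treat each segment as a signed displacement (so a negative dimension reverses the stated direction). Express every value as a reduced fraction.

Apply edit: d2 := 7
  d4 = d1*3 = 30
  d5 = d4 - d2 + 3 = 26
  d6 = d1*4 + d5 = 66
  d7 = d2 - d1 + d5*4 = 101
  d8 = 6 - d2 = -1
  d9 = d2 - d4 = -23
Walk from origin (0, 0):
  seg 1: right by d5 = 26 → (26, 0)
  seg 2: left by d8 = -1 → (27, 0)
  seg 3: up by d4 = 30 → (27, 30)
  seg 4: up by d9 = -23 → (27, 7)
  seg 5: left by d4 = 30 → (-3, 7)
  seg 6: down by d9 = -23 → (-3, 30)
  seg 7: right by d5 = 26 → (23, 30)
  seg 8: right by d4 = 30 → (53, 30)
  seg 9: right by d1 = 10 → (63, 30)
  seg 10: right by d7 = 101 → (164, 30)

d4 = 30
d5 = 26
d6 = 66
d7 = 101
d8 = -1
d9 = -23
endpoint = (164, 30)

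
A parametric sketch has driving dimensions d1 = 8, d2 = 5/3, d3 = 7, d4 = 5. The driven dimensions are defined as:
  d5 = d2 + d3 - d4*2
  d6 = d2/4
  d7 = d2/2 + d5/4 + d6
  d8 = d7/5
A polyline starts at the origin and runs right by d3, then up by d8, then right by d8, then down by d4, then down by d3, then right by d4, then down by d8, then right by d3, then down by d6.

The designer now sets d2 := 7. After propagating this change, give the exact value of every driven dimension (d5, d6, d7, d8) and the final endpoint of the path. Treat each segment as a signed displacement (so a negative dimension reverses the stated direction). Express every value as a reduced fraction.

Apply edit: d2 := 7
  d5 = d2 + d3 - d4*2 = 4
  d6 = d2/4 = 7/4
  d7 = d2/2 + d5/4 + d6 = 25/4
  d8 = d7/5 = 5/4
Walk from origin (0, 0):
  seg 1: right by d3 = 7 → (7, 0)
  seg 2: up by d8 = 5/4 → (7, 5/4)
  seg 3: right by d8 = 5/4 → (33/4, 5/4)
  seg 4: down by d4 = 5 → (33/4, -15/4)
  seg 5: down by d3 = 7 → (33/4, -43/4)
  seg 6: right by d4 = 5 → (53/4, -43/4)
  seg 7: down by d8 = 5/4 → (53/4, -12)
  seg 8: right by d3 = 7 → (81/4, -12)
  seg 9: down by d6 = 7/4 → (81/4, -55/4)

d5 = 4
d6 = 7/4
d7 = 25/4
d8 = 5/4
endpoint = (81/4, -55/4)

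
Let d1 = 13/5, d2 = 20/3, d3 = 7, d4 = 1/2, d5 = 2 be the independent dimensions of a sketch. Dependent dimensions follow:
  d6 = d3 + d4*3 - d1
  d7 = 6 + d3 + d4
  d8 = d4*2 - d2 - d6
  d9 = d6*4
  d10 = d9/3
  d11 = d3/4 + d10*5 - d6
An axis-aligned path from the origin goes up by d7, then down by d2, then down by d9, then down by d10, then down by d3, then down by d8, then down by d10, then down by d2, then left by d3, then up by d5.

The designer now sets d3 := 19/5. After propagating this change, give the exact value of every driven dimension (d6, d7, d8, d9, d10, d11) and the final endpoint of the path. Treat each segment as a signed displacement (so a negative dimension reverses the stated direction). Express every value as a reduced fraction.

Apply edit: d3 := 19/5
  d6 = d3 + d4*3 - d1 = 27/10
  d7 = 6 + d3 + d4 = 103/10
  d8 = d4*2 - d2 - d6 = -251/30
  d9 = d6*4 = 54/5
  d10 = d9/3 = 18/5
  d11 = d3/4 + d10*5 - d6 = 65/4
Walk from origin (0, 0):
  seg 1: up by d7 = 103/10 → (0, 103/10)
  seg 2: down by d2 = 20/3 → (0, 109/30)
  seg 3: down by d9 = 54/5 → (0, -43/6)
  seg 4: down by d10 = 18/5 → (0, -323/30)
  seg 5: down by d3 = 19/5 → (0, -437/30)
  seg 6: down by d8 = -251/30 → (0, -31/5)
  seg 7: down by d10 = 18/5 → (0, -49/5)
  seg 8: down by d2 = 20/3 → (0, -247/15)
  seg 9: left by d3 = 19/5 → (-19/5, -247/15)
  seg 10: up by d5 = 2 → (-19/5, -217/15)

d6 = 27/10
d7 = 103/10
d8 = -251/30
d9 = 54/5
d10 = 18/5
d11 = 65/4
endpoint = (-19/5, -217/15)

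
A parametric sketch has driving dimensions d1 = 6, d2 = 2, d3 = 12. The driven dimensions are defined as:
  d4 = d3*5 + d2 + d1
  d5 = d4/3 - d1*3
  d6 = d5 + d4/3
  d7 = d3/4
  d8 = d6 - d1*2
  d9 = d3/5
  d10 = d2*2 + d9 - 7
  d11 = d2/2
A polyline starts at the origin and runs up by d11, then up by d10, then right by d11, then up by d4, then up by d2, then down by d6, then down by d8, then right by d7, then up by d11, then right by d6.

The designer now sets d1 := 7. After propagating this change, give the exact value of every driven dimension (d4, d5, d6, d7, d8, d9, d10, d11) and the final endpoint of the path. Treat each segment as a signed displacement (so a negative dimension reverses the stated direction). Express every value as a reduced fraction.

d4 = 69
d5 = 2
d6 = 25
d7 = 3
d8 = 11
d9 = 12/5
d10 = -3/5
d11 = 1
endpoint = (29, 182/5)

Apply edit: d1 := 7
  d4 = d3*5 + d2 + d1 = 69
  d5 = d4/3 - d1*3 = 2
  d6 = d5 + d4/3 = 25
  d7 = d3/4 = 3
  d8 = d6 - d1*2 = 11
  d9 = d3/5 = 12/5
  d10 = d2*2 + d9 - 7 = -3/5
  d11 = d2/2 = 1
Walk from origin (0, 0):
  seg 1: up by d11 = 1 → (0, 1)
  seg 2: up by d10 = -3/5 → (0, 2/5)
  seg 3: right by d11 = 1 → (1, 2/5)
  seg 4: up by d4 = 69 → (1, 347/5)
  seg 5: up by d2 = 2 → (1, 357/5)
  seg 6: down by d6 = 25 → (1, 232/5)
  seg 7: down by d8 = 11 → (1, 177/5)
  seg 8: right by d7 = 3 → (4, 177/5)
  seg 9: up by d11 = 1 → (4, 182/5)
  seg 10: right by d6 = 25 → (29, 182/5)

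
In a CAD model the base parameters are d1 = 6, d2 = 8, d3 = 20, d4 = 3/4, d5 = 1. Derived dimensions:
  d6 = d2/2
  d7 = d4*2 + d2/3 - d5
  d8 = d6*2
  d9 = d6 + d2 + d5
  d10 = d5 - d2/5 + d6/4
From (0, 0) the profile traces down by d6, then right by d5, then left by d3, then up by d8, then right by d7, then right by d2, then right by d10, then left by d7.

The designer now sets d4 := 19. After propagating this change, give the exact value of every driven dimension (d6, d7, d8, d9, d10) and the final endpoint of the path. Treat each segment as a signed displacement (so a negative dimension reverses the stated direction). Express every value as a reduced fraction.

Apply edit: d4 := 19
  d6 = d2/2 = 4
  d7 = d4*2 + d2/3 - d5 = 119/3
  d8 = d6*2 = 8
  d9 = d6 + d2 + d5 = 13
  d10 = d5 - d2/5 + d6/4 = 2/5
Walk from origin (0, 0):
  seg 1: down by d6 = 4 → (0, -4)
  seg 2: right by d5 = 1 → (1, -4)
  seg 3: left by d3 = 20 → (-19, -4)
  seg 4: up by d8 = 8 → (-19, 4)
  seg 5: right by d7 = 119/3 → (62/3, 4)
  seg 6: right by d2 = 8 → (86/3, 4)
  seg 7: right by d10 = 2/5 → (436/15, 4)
  seg 8: left by d7 = 119/3 → (-53/5, 4)

d6 = 4
d7 = 119/3
d8 = 8
d9 = 13
d10 = 2/5
endpoint = (-53/5, 4)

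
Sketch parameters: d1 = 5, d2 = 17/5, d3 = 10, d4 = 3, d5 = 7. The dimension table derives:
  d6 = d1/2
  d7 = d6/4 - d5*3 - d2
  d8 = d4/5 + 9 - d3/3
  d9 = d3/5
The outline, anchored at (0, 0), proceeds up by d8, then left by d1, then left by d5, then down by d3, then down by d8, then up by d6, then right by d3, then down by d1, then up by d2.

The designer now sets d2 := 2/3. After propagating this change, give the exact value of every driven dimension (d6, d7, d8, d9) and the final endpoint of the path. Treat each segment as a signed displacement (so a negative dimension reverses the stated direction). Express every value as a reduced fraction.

d6 = 5/2
d7 = -505/24
d8 = 94/15
d9 = 2
endpoint = (-2, -71/6)

Apply edit: d2 := 2/3
  d6 = d1/2 = 5/2
  d7 = d6/4 - d5*3 - d2 = -505/24
  d8 = d4/5 + 9 - d3/3 = 94/15
  d9 = d3/5 = 2
Walk from origin (0, 0):
  seg 1: up by d8 = 94/15 → (0, 94/15)
  seg 2: left by d1 = 5 → (-5, 94/15)
  seg 3: left by d5 = 7 → (-12, 94/15)
  seg 4: down by d3 = 10 → (-12, -56/15)
  seg 5: down by d8 = 94/15 → (-12, -10)
  seg 6: up by d6 = 5/2 → (-12, -15/2)
  seg 7: right by d3 = 10 → (-2, -15/2)
  seg 8: down by d1 = 5 → (-2, -25/2)
  seg 9: up by d2 = 2/3 → (-2, -71/6)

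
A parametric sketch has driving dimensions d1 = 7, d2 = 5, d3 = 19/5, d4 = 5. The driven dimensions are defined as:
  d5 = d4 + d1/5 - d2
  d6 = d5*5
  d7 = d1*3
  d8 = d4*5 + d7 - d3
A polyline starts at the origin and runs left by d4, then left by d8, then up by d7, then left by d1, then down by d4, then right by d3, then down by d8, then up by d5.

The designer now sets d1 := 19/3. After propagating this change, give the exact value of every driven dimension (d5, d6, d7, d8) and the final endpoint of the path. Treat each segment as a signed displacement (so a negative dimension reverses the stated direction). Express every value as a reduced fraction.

Apply edit: d1 := 19/3
  d5 = d4 + d1/5 - d2 = 19/15
  d6 = d5*5 = 19/3
  d7 = d1*3 = 19
  d8 = d4*5 + d7 - d3 = 201/5
Walk from origin (0, 0):
  seg 1: left by d4 = 5 → (-5, 0)
  seg 2: left by d8 = 201/5 → (-226/5, 0)
  seg 3: up by d7 = 19 → (-226/5, 19)
  seg 4: left by d1 = 19/3 → (-773/15, 19)
  seg 5: down by d4 = 5 → (-773/15, 14)
  seg 6: right by d3 = 19/5 → (-716/15, 14)
  seg 7: down by d8 = 201/5 → (-716/15, -131/5)
  seg 8: up by d5 = 19/15 → (-716/15, -374/15)

d5 = 19/15
d6 = 19/3
d7 = 19
d8 = 201/5
endpoint = (-716/15, -374/15)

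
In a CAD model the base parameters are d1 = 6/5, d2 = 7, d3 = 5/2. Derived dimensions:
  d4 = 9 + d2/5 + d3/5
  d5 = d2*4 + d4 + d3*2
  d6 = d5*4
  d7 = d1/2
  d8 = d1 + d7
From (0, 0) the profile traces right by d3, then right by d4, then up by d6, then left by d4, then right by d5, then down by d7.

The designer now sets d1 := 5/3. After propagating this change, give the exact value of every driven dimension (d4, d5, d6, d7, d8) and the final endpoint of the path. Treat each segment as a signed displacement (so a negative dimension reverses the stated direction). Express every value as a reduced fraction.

Apply edit: d1 := 5/3
  d4 = 9 + d2/5 + d3/5 = 109/10
  d5 = d2*4 + d4 + d3*2 = 439/10
  d6 = d5*4 = 878/5
  d7 = d1/2 = 5/6
  d8 = d1 + d7 = 5/2
Walk from origin (0, 0):
  seg 1: right by d3 = 5/2 → (5/2, 0)
  seg 2: right by d4 = 109/10 → (67/5, 0)
  seg 3: up by d6 = 878/5 → (67/5, 878/5)
  seg 4: left by d4 = 109/10 → (5/2, 878/5)
  seg 5: right by d5 = 439/10 → (232/5, 878/5)
  seg 6: down by d7 = 5/6 → (232/5, 5243/30)

d4 = 109/10
d5 = 439/10
d6 = 878/5
d7 = 5/6
d8 = 5/2
endpoint = (232/5, 5243/30)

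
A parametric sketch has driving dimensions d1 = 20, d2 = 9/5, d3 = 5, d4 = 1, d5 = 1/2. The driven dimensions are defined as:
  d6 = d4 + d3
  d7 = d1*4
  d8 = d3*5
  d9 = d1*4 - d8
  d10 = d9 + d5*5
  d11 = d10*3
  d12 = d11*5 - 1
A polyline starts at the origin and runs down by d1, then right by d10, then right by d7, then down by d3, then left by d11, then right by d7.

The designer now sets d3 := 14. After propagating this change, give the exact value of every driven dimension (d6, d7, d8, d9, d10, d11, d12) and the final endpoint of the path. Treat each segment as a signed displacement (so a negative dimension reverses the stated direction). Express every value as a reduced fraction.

Apply edit: d3 := 14
  d6 = d4 + d3 = 15
  d7 = d1*4 = 80
  d8 = d3*5 = 70
  d9 = d1*4 - d8 = 10
  d10 = d9 + d5*5 = 25/2
  d11 = d10*3 = 75/2
  d12 = d11*5 - 1 = 373/2
Walk from origin (0, 0):
  seg 1: down by d1 = 20 → (0, -20)
  seg 2: right by d10 = 25/2 → (25/2, -20)
  seg 3: right by d7 = 80 → (185/2, -20)
  seg 4: down by d3 = 14 → (185/2, -34)
  seg 5: left by d11 = 75/2 → (55, -34)
  seg 6: right by d7 = 80 → (135, -34)

d6 = 15
d7 = 80
d8 = 70
d9 = 10
d10 = 25/2
d11 = 75/2
d12 = 373/2
endpoint = (135, -34)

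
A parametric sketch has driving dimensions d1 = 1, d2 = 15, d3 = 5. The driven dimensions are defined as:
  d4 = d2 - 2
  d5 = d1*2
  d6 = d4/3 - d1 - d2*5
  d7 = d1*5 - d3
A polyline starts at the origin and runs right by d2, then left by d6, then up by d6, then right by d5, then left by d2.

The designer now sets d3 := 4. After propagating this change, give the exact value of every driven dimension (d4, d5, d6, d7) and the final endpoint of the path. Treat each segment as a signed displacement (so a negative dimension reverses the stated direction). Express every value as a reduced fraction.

d4 = 13
d5 = 2
d6 = -215/3
d7 = 1
endpoint = (221/3, -215/3)

Apply edit: d3 := 4
  d4 = d2 - 2 = 13
  d5 = d1*2 = 2
  d6 = d4/3 - d1 - d2*5 = -215/3
  d7 = d1*5 - d3 = 1
Walk from origin (0, 0):
  seg 1: right by d2 = 15 → (15, 0)
  seg 2: left by d6 = -215/3 → (260/3, 0)
  seg 3: up by d6 = -215/3 → (260/3, -215/3)
  seg 4: right by d5 = 2 → (266/3, -215/3)
  seg 5: left by d2 = 15 → (221/3, -215/3)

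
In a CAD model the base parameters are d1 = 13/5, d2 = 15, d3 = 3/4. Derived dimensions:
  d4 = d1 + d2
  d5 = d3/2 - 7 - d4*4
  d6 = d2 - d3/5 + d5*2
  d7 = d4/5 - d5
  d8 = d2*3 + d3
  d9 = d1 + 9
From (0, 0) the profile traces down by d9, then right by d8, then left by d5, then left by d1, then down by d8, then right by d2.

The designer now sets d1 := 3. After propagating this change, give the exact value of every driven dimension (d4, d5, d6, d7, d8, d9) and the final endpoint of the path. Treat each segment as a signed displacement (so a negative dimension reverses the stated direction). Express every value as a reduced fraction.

d4 = 18
d5 = -629/8
d6 = -712/5
d7 = 3289/40
d8 = 183/4
d9 = 12
endpoint = (1091/8, -231/4)

Apply edit: d1 := 3
  d4 = d1 + d2 = 18
  d5 = d3/2 - 7 - d4*4 = -629/8
  d6 = d2 - d3/5 + d5*2 = -712/5
  d7 = d4/5 - d5 = 3289/40
  d8 = d2*3 + d3 = 183/4
  d9 = d1 + 9 = 12
Walk from origin (0, 0):
  seg 1: down by d9 = 12 → (0, -12)
  seg 2: right by d8 = 183/4 → (183/4, -12)
  seg 3: left by d5 = -629/8 → (995/8, -12)
  seg 4: left by d1 = 3 → (971/8, -12)
  seg 5: down by d8 = 183/4 → (971/8, -231/4)
  seg 6: right by d2 = 15 → (1091/8, -231/4)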